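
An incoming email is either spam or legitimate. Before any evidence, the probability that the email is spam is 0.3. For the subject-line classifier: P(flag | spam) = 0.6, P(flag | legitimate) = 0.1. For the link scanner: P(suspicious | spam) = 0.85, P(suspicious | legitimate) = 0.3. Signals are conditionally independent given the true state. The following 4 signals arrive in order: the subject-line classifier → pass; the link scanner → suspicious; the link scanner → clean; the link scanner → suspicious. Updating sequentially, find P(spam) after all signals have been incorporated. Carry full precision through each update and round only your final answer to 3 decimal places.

Apply Bayes' rule sequentially, carrying P(spam) forward.
After the subject-line classifier='pass': P(spam) = 0.4·0.3000 / (0.4·0.3000 + 0.9·0.7000) ≈ 0.1600
After the link scanner='suspicious': P(spam) = 0.85·0.1600 / (0.85·0.1600 + 0.3·0.8400) ≈ 0.3505
After the link scanner='clean': P(spam) = 0.15·0.3505 / (0.15·0.3505 + 0.7·0.6495) ≈ 0.1037
After the link scanner='suspicious': P(spam) = 0.85·0.1037 / (0.85·0.1037 + 0.3·0.8963) ≈ 0.2468

0.247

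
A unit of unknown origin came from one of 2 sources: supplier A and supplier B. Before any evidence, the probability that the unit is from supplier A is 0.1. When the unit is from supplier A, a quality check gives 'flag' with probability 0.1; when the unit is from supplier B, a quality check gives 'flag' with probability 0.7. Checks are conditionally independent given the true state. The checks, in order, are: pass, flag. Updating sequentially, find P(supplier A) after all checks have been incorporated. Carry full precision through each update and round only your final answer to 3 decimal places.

0.045

After 'pass': P(supplier A) = 0.9·0.1000 / (0.9·0.1000 + 0.3·0.9000) ≈ 0.2500
After 'flag': P(supplier A) = 0.1·0.2500 / (0.1·0.2500 + 0.7·0.7500) ≈ 0.0455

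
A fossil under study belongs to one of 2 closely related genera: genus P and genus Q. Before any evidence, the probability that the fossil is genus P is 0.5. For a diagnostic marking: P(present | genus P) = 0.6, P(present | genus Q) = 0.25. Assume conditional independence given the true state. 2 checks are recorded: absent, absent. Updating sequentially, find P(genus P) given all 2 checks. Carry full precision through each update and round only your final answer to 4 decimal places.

0.2215

Each posterior becomes the prior for the next update.
After 'absent': P(genus P) = 0.4·0.5000 / (0.4·0.5000 + 0.75·0.5000) ≈ 0.3478
After 'absent': P(genus P) = 0.4·0.3478 / (0.4·0.3478 + 0.75·0.6522) ≈ 0.2215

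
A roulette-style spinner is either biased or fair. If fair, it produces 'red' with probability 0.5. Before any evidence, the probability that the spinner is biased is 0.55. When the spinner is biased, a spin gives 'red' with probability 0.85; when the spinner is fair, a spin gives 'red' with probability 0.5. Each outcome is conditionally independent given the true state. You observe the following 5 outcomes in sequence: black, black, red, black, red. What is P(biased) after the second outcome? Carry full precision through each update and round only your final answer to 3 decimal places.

After 'black': P(biased) = 0.15·0.5500 / (0.15·0.5500 + 0.5·0.4500) ≈ 0.2683
After 'black': P(biased) = 0.15·0.2683 / (0.15·0.2683 + 0.5·0.7317) ≈ 0.0991

0.099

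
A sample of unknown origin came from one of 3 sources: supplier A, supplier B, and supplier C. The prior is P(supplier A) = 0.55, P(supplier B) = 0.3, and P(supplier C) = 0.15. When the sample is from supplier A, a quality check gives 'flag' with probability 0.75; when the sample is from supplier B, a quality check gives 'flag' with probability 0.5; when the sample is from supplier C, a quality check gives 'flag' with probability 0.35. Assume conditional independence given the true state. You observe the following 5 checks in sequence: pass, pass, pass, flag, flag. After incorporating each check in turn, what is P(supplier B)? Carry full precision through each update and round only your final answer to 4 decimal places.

After 'pass': normaliser = 0.25·0.5500 + 0.5·0.3000 + 0.65·0.1500; P(supplier A) ≈ 0.3571, P(supplier B) ≈ 0.3896, P(supplier C) ≈ 0.2532
After 'pass': normaliser = 0.25·0.3571 + 0.5·0.3896 + 0.65·0.2532; P(supplier A) ≈ 0.1990, P(supplier B) ≈ 0.4342, P(supplier C) ≈ 0.3669
After 'pass': normaliser = 0.25·0.1990 + 0.5·0.4342 + 0.65·0.3669; P(supplier A) ≈ 0.0985, P(supplier B) ≈ 0.4296, P(supplier C) ≈ 0.4719
After 'flag': normaliser = 0.75·0.0985 + 0.5·0.4296 + 0.35·0.4719; P(supplier A) ≈ 0.1627, P(supplier B) ≈ 0.4733, P(supplier C) ≈ 0.3640
After 'flag': normaliser = 0.75·0.1627 + 0.5·0.4733 + 0.35·0.3640; P(supplier A) ≈ 0.2510, P(supplier B) ≈ 0.4869, P(supplier C) ≈ 0.2621

0.4869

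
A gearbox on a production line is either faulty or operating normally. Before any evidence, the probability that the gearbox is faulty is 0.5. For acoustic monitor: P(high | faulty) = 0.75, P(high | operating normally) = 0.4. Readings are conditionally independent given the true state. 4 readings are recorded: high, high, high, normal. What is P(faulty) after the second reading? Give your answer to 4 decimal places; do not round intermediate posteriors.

0.7785

Apply Bayes' rule sequentially, carrying P(faulty) forward.
After 'high': P(faulty) = 0.75·0.5000 / (0.75·0.5000 + 0.4·0.5000) ≈ 0.6522
After 'high': P(faulty) = 0.75·0.6522 / (0.75·0.6522 + 0.4·0.3478) ≈ 0.7785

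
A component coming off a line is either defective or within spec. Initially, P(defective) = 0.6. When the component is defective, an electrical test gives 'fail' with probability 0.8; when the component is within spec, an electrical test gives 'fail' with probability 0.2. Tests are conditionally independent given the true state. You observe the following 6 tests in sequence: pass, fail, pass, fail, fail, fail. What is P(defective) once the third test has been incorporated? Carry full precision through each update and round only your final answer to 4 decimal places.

After 'pass': P(defective) = 0.2·0.6000 / (0.2·0.6000 + 0.8·0.4000) ≈ 0.2727
After 'fail': P(defective) = 0.8·0.2727 / (0.8·0.2727 + 0.2·0.7273) ≈ 0.6000
After 'pass': P(defective) = 0.2·0.6000 / (0.2·0.6000 + 0.8·0.4000) ≈ 0.2727

0.2727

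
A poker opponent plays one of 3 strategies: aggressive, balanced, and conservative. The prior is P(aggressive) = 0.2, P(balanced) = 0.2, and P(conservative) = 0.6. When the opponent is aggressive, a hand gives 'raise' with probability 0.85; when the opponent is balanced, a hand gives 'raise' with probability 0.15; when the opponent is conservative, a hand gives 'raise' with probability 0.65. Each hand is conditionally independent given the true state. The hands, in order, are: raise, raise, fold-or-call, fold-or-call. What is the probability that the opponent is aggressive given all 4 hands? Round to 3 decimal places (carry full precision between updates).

0.087

After 'raise': normaliser = 0.85·0.2000 + 0.15·0.2000 + 0.65·0.6000; P(aggressive) ≈ 0.2881, P(balanced) ≈ 0.0508, P(conservative) ≈ 0.6610
After 'raise': normaliser = 0.85·0.2881 + 0.15·0.0508 + 0.65·0.6610; P(aggressive) ≈ 0.3590, P(balanced) ≈ 0.0112, P(conservative) ≈ 0.6298
After 'fold-or-call': normaliser = 0.15·0.3590 + 0.85·0.0112 + 0.35·0.6298; P(aggressive) ≈ 0.1898, P(balanced) ≈ 0.0335, P(conservative) ≈ 0.7768
After 'fold-or-call': normaliser = 0.15·0.1898 + 0.85·0.0335 + 0.35·0.7768; P(aggressive) ≈ 0.0866, P(balanced) ≈ 0.0866, P(conservative) ≈ 0.8269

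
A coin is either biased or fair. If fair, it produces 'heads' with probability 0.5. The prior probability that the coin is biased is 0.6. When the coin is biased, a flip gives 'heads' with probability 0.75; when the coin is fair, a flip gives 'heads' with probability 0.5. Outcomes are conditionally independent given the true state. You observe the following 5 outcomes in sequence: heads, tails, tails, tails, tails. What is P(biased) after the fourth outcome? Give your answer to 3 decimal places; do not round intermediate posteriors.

After 'heads': P(biased) = 0.75·0.6000 / (0.75·0.6000 + 0.5·0.4000) ≈ 0.6923
After 'tails': P(biased) = 0.25·0.6923 / (0.25·0.6923 + 0.5·0.3077) ≈ 0.5294
After 'tails': P(biased) = 0.25·0.5294 / (0.25·0.5294 + 0.5·0.4706) ≈ 0.3600
After 'tails': P(biased) = 0.25·0.3600 / (0.25·0.3600 + 0.5·0.6400) ≈ 0.2195

0.220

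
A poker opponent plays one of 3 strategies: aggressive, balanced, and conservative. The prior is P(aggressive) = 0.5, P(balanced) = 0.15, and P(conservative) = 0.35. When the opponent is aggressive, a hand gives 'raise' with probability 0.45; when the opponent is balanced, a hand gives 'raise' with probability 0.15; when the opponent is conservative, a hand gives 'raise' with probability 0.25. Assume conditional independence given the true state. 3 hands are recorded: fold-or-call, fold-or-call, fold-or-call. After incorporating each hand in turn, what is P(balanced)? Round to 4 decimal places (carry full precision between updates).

After 'fold-or-call': normaliser = 0.55·0.5000 + 0.85·0.1500 + 0.75·0.3500; P(aggressive) ≈ 0.4135, P(balanced) ≈ 0.1917, P(conservative) ≈ 0.3947
After 'fold-or-call': normaliser = 0.55·0.4135 + 0.85·0.1917 + 0.75·0.3947; P(aggressive) ≈ 0.3313, P(balanced) ≈ 0.2374, P(conservative) ≈ 0.4313
After 'fold-or-call': normaliser = 0.55·0.3313 + 0.85·0.2374 + 0.75·0.4313; P(aggressive) ≈ 0.2576, P(balanced) ≈ 0.2852, P(conservative) ≈ 0.4572

0.2852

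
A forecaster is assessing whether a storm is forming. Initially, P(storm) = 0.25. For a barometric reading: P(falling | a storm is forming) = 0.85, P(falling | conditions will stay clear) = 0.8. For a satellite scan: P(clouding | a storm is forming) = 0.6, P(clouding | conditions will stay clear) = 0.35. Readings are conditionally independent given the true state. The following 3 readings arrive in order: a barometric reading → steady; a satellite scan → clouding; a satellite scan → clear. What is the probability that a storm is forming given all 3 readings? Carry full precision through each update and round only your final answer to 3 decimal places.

After a barometric reading='steady': P(storm) = 0.15·0.2500 / (0.15·0.2500 + 0.2·0.7500) ≈ 0.2000
After a satellite scan='clouding': P(storm) = 0.6·0.2000 / (0.6·0.2000 + 0.35·0.8000) ≈ 0.3000
After a satellite scan='clear': P(storm) = 0.4·0.3000 / (0.4·0.3000 + 0.65·0.7000) ≈ 0.2087

0.209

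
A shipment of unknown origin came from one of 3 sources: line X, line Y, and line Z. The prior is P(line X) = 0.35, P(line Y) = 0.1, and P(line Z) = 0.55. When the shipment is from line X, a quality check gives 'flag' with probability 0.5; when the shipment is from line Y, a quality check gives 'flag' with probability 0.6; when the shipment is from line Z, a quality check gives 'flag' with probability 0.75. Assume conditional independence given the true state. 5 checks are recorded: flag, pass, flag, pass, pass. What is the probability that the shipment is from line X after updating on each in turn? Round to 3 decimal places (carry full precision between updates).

Apply Bayes' rule sequentially, carrying P(line X) forward.
After 'flag': normaliser = 0.5·0.3500 + 0.6·0.1000 + 0.75·0.5500; P(line X) ≈ 0.2703, P(line Y) ≈ 0.0927, P(line Z) ≈ 0.6371
After 'pass': normaliser = 0.5·0.2703 + 0.4·0.0927 + 0.25·0.6371; P(line X) ≈ 0.4077, P(line Y) ≈ 0.1118, P(line Z) ≈ 0.4805
After 'flag': normaliser = 0.5·0.4077 + 0.6·0.1118 + 0.75·0.4805; P(line X) ≈ 0.3229, P(line Y) ≈ 0.1063, P(line Z) ≈ 0.5708
After 'pass': normaliser = 0.5·0.3229 + 0.4·0.1063 + 0.25·0.5708; P(line X) ≈ 0.4657, P(line Y) ≈ 0.1226, P(line Z) ≈ 0.4117
After 'pass': normaliser = 0.5·0.4657 + 0.4·0.1226 + 0.25·0.4117; P(line X) ≈ 0.6051, P(line Y) ≈ 0.1275, P(line Z) ≈ 0.2674

0.605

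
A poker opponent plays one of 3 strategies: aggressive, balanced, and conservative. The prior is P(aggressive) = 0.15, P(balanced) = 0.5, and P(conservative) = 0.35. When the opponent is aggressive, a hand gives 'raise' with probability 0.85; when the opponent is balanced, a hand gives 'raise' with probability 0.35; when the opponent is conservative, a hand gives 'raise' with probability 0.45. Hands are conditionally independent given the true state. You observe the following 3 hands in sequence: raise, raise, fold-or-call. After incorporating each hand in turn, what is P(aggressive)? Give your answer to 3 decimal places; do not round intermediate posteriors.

0.171

After 'raise': normaliser = 0.85·0.1500 + 0.35·0.5000 + 0.45·0.3500; P(aggressive) ≈ 0.2772, P(balanced) ≈ 0.3804, P(conservative) ≈ 0.3424
After 'raise': normaliser = 0.85·0.2772 + 0.35·0.3804 + 0.45·0.3424; P(aggressive) ≈ 0.4506, P(balanced) ≈ 0.2547, P(conservative) ≈ 0.2947
After 'fold-or-call': normaliser = 0.15·0.4506 + 0.65·0.2547 + 0.55·0.2947; P(aggressive) ≈ 0.1710, P(balanced) ≈ 0.4189, P(conservative) ≈ 0.4101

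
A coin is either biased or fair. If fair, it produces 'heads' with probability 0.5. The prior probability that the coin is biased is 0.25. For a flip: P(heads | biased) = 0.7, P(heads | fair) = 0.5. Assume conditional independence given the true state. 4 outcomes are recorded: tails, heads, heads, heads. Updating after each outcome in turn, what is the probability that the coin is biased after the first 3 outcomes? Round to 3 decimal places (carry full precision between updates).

After 'tails': P(biased) = 0.3·0.2500 / (0.3·0.2500 + 0.5·0.7500) ≈ 0.1667
After 'heads': P(biased) = 0.7·0.1667 / (0.7·0.1667 + 0.5·0.8333) ≈ 0.2188
After 'heads': P(biased) = 0.7·0.2188 / (0.7·0.2188 + 0.5·0.7812) ≈ 0.2816

0.282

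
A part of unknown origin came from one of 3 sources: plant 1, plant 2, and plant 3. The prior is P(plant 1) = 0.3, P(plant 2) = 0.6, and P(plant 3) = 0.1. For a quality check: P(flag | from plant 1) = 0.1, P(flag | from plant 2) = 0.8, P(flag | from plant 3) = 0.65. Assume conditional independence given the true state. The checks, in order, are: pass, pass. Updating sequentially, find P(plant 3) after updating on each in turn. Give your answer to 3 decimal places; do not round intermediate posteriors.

0.044

After 'pass': normaliser = 0.9·0.3000 + 0.2·0.6000 + 0.35·0.1000; P(plant 1) ≈ 0.6353, P(plant 2) ≈ 0.2824, P(plant 3) ≈ 0.0824
After 'pass': normaliser = 0.9·0.6353 + 0.2·0.2824 + 0.35·0.0824; P(plant 1) ≈ 0.8702, P(plant 2) ≈ 0.0859, P(plant 3) ≈ 0.0439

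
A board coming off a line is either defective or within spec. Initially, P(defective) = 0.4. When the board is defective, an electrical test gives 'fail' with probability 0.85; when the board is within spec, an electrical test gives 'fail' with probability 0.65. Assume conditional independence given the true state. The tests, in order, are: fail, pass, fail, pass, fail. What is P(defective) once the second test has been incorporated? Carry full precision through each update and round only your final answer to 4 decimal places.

0.2720

Apply Bayes' rule sequentially, carrying P(defective) forward.
After 'fail': P(defective) = 0.85·0.4000 / (0.85·0.4000 + 0.65·0.6000) ≈ 0.4658
After 'pass': P(defective) = 0.15·0.4658 / (0.15·0.4658 + 0.35·0.5342) ≈ 0.2720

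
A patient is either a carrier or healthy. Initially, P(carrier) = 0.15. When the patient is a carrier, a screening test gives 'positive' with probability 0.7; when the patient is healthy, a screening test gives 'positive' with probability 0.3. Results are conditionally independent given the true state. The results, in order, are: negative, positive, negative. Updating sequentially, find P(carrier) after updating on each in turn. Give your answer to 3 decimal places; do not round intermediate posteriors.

0.070

After 'negative': P(carrier) = 0.3·0.1500 / (0.3·0.1500 + 0.7·0.8500) ≈ 0.0703
After 'positive': P(carrier) = 0.7·0.0703 / (0.7·0.0703 + 0.3·0.9297) ≈ 0.1500
After 'negative': P(carrier) = 0.3·0.1500 / (0.3·0.1500 + 0.7·0.8500) ≈ 0.0703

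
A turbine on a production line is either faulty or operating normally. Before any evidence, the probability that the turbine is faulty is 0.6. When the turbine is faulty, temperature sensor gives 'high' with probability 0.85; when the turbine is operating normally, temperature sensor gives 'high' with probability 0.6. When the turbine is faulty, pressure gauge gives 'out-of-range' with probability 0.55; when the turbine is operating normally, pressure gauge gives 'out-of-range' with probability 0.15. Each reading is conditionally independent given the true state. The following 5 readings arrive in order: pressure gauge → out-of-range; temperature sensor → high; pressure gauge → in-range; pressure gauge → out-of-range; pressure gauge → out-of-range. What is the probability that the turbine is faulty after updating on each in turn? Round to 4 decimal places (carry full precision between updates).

Apply Bayes' rule sequentially, carrying P(faulty) forward.
After pressure gauge='out-of-range': P(faulty) = 0.55·0.6000 / (0.55·0.6000 + 0.15·0.4000) ≈ 0.8462
After temperature sensor='high': P(faulty) = 0.85·0.8462 / (0.85·0.8462 + 0.6·0.1538) ≈ 0.8863
After pressure gauge='in-range': P(faulty) = 0.45·0.8863 / (0.45·0.8863 + 0.85·0.1137) ≈ 0.8049
After pressure gauge='out-of-range': P(faulty) = 0.55·0.8049 / (0.55·0.8049 + 0.15·0.1951) ≈ 0.9380
After pressure gauge='out-of-range': P(faulty) = 0.55·0.9380 / (0.55·0.9380 + 0.15·0.0620) ≈ 0.9823

0.9823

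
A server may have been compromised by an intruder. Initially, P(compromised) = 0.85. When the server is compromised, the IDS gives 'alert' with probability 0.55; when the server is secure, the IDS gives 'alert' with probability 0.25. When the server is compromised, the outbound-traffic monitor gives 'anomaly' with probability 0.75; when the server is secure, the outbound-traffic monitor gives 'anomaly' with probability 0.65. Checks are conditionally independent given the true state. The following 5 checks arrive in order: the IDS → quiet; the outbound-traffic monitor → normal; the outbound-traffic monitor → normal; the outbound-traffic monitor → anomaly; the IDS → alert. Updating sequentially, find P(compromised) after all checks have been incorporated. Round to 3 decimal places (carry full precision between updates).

0.815

After the IDS='quiet': P(compromised) = 0.45·0.8500 / (0.45·0.8500 + 0.75·0.1500) ≈ 0.7727
After the outbound-traffic monitor='normal': P(compromised) = 0.25·0.7727 / (0.25·0.7727 + 0.35·0.2273) ≈ 0.7083
After the outbound-traffic monitor='normal': P(compromised) = 0.25·0.7083 / (0.25·0.7083 + 0.35·0.2917) ≈ 0.6343
After the outbound-traffic monitor='anomaly': P(compromised) = 0.75·0.6343 / (0.75·0.6343 + 0.65·0.3657) ≈ 0.6668
After the IDS='alert': P(compromised) = 0.55·0.6668 / (0.55·0.6668 + 0.25·0.3332) ≈ 0.8149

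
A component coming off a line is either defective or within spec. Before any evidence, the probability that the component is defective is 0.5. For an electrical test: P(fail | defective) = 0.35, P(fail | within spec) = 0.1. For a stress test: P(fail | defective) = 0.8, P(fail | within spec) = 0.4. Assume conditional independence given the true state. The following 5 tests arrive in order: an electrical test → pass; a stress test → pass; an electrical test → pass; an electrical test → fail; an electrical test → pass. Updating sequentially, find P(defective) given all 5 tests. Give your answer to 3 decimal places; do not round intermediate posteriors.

0.305

Apply Bayes' rule sequentially, carrying P(defective) forward.
After an electrical test='pass': P(defective) = 0.65·0.5000 / (0.65·0.5000 + 0.9·0.5000) ≈ 0.4194
After a stress test='pass': P(defective) = 0.2·0.4194 / (0.2·0.4194 + 0.6·0.5806) ≈ 0.1940
After an electrical test='pass': P(defective) = 0.65·0.1940 / (0.65·0.1940 + 0.9·0.8060) ≈ 0.1481
After an electrical test='fail': P(defective) = 0.35·0.1481 / (0.35·0.1481 + 0.1·0.8519) ≈ 0.3783
After an electrical test='pass': P(defective) = 0.65·0.3783 / (0.65·0.3783 + 0.9·0.6217) ≈ 0.3053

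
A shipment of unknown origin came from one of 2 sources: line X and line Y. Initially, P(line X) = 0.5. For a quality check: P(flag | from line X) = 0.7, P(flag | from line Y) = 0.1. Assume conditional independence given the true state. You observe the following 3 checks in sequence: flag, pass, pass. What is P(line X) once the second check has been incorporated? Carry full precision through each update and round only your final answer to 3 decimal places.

Apply Bayes' rule sequentially, carrying P(line X) forward.
After 'flag': P(line X) = 0.7·0.5000 / (0.7·0.5000 + 0.1·0.5000) ≈ 0.8750
After 'pass': P(line X) = 0.3·0.8750 / (0.3·0.8750 + 0.9·0.1250) ≈ 0.7000

0.700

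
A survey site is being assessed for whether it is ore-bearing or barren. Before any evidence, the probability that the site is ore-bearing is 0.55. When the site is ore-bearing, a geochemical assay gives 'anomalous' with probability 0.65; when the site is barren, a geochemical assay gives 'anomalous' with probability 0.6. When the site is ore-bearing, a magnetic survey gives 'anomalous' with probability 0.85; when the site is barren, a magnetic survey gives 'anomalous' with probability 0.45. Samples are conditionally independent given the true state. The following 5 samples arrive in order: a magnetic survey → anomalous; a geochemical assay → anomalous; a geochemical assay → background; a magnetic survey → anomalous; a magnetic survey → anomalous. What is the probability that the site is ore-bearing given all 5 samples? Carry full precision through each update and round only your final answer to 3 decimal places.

Each posterior becomes the prior for the next update.
After a magnetic survey='anomalous': P(ore) = 0.85·0.5500 / (0.85·0.5500 + 0.45·0.4500) ≈ 0.6978
After a geochemical assay='anomalous': P(ore) = 0.65·0.6978 / (0.65·0.6978 + 0.6·0.3022) ≈ 0.7144
After a geochemical assay='background': P(ore) = 0.35·0.7144 / (0.35·0.7144 + 0.4·0.2856) ≈ 0.6864
After a magnetic survey='anomalous': P(ore) = 0.85·0.6864 / (0.85·0.6864 + 0.45·0.3136) ≈ 0.8052
After a magnetic survey='anomalous': P(ore) = 0.85·0.8052 / (0.85·0.8052 + 0.45·0.1948) ≈ 0.8865

0.886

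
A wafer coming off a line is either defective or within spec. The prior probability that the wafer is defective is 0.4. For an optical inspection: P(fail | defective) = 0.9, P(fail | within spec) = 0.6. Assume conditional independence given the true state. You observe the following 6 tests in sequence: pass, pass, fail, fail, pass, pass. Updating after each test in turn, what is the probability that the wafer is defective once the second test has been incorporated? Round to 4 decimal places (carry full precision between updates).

0.0400

After 'pass': P(defective) = 0.1·0.4000 / (0.1·0.4000 + 0.4·0.6000) ≈ 0.1429
After 'pass': P(defective) = 0.1·0.1429 / (0.1·0.1429 + 0.4·0.8571) ≈ 0.0400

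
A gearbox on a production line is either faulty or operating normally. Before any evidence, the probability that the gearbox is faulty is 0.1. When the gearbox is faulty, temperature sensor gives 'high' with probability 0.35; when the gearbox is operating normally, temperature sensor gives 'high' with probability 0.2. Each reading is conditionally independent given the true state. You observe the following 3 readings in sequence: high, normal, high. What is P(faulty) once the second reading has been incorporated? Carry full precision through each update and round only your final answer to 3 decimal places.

Apply Bayes' rule sequentially, carrying P(faulty) forward.
After 'high': P(faulty) = 0.35·0.1000 / (0.35·0.1000 + 0.2·0.9000) ≈ 0.1628
After 'normal': P(faulty) = 0.65·0.1628 / (0.65·0.1628 + 0.8·0.8372) ≈ 0.1364

0.136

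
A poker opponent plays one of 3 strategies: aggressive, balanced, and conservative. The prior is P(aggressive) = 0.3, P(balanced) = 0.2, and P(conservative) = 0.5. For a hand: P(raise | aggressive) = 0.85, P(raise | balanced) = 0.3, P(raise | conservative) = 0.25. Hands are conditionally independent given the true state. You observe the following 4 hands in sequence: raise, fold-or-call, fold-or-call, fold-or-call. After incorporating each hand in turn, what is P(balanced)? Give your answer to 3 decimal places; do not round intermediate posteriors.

After 'raise': normaliser = 0.85·0.3000 + 0.3·0.2000 + 0.25·0.5000; P(aggressive) ≈ 0.5795, P(balanced) ≈ 0.1364, P(conservative) ≈ 0.2841
After 'fold-or-call': normaliser = 0.15·0.5795 + 0.7·0.1364 + 0.75·0.2841; P(aggressive) ≈ 0.2198, P(balanced) ≈ 0.2414, P(conservative) ≈ 0.5388
After 'fold-or-call': normaliser = 0.15·0.2198 + 0.7·0.2414 + 0.75·0.5388; P(aggressive) ≈ 0.0544, P(balanced) ≈ 0.2788, P(conservative) ≈ 0.6668
After 'fold-or-call': normaliser = 0.15·0.0544 + 0.7·0.2788 + 0.75·0.6668; P(aggressive) ≈ 0.0116, P(balanced) ≈ 0.2775, P(conservative) ≈ 0.7109

0.277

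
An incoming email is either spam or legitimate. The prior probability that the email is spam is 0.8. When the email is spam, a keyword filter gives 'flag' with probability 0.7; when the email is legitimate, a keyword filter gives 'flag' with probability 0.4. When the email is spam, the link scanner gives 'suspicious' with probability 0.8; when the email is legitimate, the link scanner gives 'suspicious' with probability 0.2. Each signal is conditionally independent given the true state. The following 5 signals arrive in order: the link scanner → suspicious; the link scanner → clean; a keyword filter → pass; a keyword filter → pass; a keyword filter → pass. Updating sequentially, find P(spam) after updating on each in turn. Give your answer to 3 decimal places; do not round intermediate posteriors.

After the link scanner='suspicious': P(spam) = 0.8·0.8000 / (0.8·0.8000 + 0.2·0.2000) ≈ 0.9412
After the link scanner='clean': P(spam) = 0.2·0.9412 / (0.2·0.9412 + 0.8·0.0588) ≈ 0.8000
After a keyword filter='pass': P(spam) = 0.3·0.8000 / (0.3·0.8000 + 0.6·0.2000) ≈ 0.6667
After a keyword filter='pass': P(spam) = 0.3·0.6667 / (0.3·0.6667 + 0.6·0.3333) ≈ 0.5000
After a keyword filter='pass': P(spam) = 0.3·0.5000 / (0.3·0.5000 + 0.6·0.5000) ≈ 0.3333

0.333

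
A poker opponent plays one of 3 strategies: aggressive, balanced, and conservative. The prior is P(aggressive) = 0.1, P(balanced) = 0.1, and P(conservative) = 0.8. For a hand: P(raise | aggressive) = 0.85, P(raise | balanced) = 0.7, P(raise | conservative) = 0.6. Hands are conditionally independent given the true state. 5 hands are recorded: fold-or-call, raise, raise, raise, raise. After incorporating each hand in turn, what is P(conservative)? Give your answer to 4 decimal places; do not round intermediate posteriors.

After 'fold-or-call': normaliser = 0.15·0.1000 + 0.3·0.1000 + 0.4·0.8000; P(aggressive) ≈ 0.0411, P(balanced) ≈ 0.0822, P(conservative) ≈ 0.8767
After 'raise': normaliser = 0.85·0.0411 + 0.7·0.0822 + 0.6·0.8767; P(aggressive) ≈ 0.0565, P(balanced) ≈ 0.0930, P(conservative) ≈ 0.8505
After 'raise': normaliser = 0.85·0.0565 + 0.7·0.0930 + 0.6·0.8505; P(aggressive) ≈ 0.0770, P(balanced) ≈ 0.1044, P(conservative) ≈ 0.8185
After 'raise': normaliser = 0.85·0.0770 + 0.7·0.1044 + 0.6·0.8185; P(aggressive) ≈ 0.1039, P(balanced) ≈ 0.1161, P(conservative) ≈ 0.7799
After 'raise': normaliser = 0.85·0.1039 + 0.7·0.1161 + 0.6·0.7799; P(aggressive) ≈ 0.1386, P(balanced) ≈ 0.1275, P(conservative) ≈ 0.7340

0.7340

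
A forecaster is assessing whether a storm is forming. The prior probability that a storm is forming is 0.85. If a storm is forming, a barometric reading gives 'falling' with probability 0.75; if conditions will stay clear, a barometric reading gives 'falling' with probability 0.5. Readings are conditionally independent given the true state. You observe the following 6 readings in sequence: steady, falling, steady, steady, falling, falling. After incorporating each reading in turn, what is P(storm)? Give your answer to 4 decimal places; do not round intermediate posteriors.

After 'steady': P(storm) = 0.25·0.8500 / (0.25·0.8500 + 0.5·0.1500) ≈ 0.7391
After 'falling': P(storm) = 0.75·0.7391 / (0.75·0.7391 + 0.5·0.2609) ≈ 0.8095
After 'steady': P(storm) = 0.25·0.8095 / (0.25·0.8095 + 0.5·0.1905) ≈ 0.6800
After 'steady': P(storm) = 0.25·0.6800 / (0.25·0.6800 + 0.5·0.3200) ≈ 0.5152
After 'falling': P(storm) = 0.75·0.5152 / (0.75·0.5152 + 0.5·0.4848) ≈ 0.6145
After 'falling': P(storm) = 0.75·0.6145 / (0.75·0.6145 + 0.5·0.3855) ≈ 0.7051

0.7051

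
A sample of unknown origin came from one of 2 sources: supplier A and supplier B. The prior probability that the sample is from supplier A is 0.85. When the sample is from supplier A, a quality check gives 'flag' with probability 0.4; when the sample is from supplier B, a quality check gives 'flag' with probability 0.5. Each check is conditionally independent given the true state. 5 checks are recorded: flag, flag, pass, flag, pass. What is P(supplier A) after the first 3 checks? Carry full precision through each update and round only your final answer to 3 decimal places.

After 'flag': P(supplier A) = 0.4·0.8500 / (0.4·0.8500 + 0.5·0.1500) ≈ 0.8193
After 'flag': P(supplier A) = 0.4·0.8193 / (0.4·0.8193 + 0.5·0.1807) ≈ 0.7839
After 'pass': P(supplier A) = 0.6·0.7839 / (0.6·0.7839 + 0.5·0.2161) ≈ 0.8132

0.813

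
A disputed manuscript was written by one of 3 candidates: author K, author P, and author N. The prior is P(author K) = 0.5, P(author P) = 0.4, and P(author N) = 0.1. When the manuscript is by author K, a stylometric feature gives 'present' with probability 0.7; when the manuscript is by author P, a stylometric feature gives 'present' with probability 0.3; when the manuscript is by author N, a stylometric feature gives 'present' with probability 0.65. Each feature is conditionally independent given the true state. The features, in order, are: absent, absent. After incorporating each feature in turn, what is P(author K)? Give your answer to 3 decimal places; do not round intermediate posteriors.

0.178

After 'absent': normaliser = 0.3·0.5000 + 0.7·0.4000 + 0.35·0.1000; P(author K) ≈ 0.3226, P(author P) ≈ 0.6022, P(author N) ≈ 0.0753
After 'absent': normaliser = 0.3·0.3226 + 0.7·0.6022 + 0.35·0.0753; P(author K) ≈ 0.1777, P(author P) ≈ 0.7739, P(author N) ≈ 0.0484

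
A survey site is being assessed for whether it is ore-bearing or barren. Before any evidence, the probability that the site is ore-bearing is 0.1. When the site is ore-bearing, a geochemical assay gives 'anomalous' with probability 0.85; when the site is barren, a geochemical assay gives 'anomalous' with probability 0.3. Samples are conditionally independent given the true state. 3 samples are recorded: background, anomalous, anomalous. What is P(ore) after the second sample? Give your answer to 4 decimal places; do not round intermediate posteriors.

0.0632

After 'background': P(ore) = 0.15·0.1000 / (0.15·0.1000 + 0.7·0.9000) ≈ 0.0233
After 'anomalous': P(ore) = 0.85·0.0233 / (0.85·0.0233 + 0.3·0.9767) ≈ 0.0632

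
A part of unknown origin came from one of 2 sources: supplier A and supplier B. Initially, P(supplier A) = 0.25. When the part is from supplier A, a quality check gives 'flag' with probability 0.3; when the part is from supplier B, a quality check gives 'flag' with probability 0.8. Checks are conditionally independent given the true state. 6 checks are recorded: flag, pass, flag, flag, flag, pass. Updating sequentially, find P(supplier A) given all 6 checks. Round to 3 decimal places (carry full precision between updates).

0.075

After 'flag': P(supplier A) = 0.3·0.2500 / (0.3·0.2500 + 0.8·0.7500) ≈ 0.1111
After 'pass': P(supplier A) = 0.7·0.1111 / (0.7·0.1111 + 0.2·0.8889) ≈ 0.3043
After 'flag': P(supplier A) = 0.3·0.3043 / (0.3·0.3043 + 0.8·0.6957) ≈ 0.1409
After 'flag': P(supplier A) = 0.3·0.1409 / (0.3·0.1409 + 0.8·0.8591) ≈ 0.0580
After 'flag': P(supplier A) = 0.3·0.0580 / (0.3·0.0580 + 0.8·0.9420) ≈ 0.0226
After 'pass': P(supplier A) = 0.7·0.0226 / (0.7·0.0226 + 0.2·0.9774) ≈ 0.0747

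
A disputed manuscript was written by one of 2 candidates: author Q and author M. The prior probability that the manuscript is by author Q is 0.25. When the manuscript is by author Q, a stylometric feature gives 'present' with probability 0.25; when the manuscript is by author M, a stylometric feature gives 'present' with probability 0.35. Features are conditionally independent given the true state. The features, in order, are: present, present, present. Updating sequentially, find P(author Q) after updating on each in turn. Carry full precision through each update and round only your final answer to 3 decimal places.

0.108

After 'present': P(author Q) = 0.25·0.2500 / (0.25·0.2500 + 0.35·0.7500) ≈ 0.1923
After 'present': P(author Q) = 0.25·0.1923 / (0.25·0.1923 + 0.35·0.8077) ≈ 0.1453
After 'present': P(author Q) = 0.25·0.1453 / (0.25·0.1453 + 0.35·0.8547) ≈ 0.1083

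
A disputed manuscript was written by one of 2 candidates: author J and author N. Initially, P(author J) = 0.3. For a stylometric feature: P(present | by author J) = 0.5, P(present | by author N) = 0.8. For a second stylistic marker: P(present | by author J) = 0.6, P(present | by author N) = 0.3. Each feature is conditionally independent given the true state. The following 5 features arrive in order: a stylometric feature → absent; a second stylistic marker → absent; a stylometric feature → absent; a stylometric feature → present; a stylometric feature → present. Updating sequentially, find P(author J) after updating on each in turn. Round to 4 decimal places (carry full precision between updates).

0.3742

Each posterior becomes the prior for the next update.
After a stylometric feature='absent': P(author J) = 0.5·0.3000 / (0.5·0.3000 + 0.2·0.7000) ≈ 0.5172
After a second stylistic marker='absent': P(author J) = 0.4·0.5172 / (0.4·0.5172 + 0.7·0.4828) ≈ 0.3797
After a stylometric feature='absent': P(author J) = 0.5·0.3797 / (0.5·0.3797 + 0.2·0.6203) ≈ 0.6048
After a stylometric feature='present': P(author J) = 0.5·0.6048 / (0.5·0.6048 + 0.8·0.3952) ≈ 0.4889
After a stylometric feature='present': P(author J) = 0.5·0.4889 / (0.5·0.4889 + 0.8·0.5111) ≈ 0.3742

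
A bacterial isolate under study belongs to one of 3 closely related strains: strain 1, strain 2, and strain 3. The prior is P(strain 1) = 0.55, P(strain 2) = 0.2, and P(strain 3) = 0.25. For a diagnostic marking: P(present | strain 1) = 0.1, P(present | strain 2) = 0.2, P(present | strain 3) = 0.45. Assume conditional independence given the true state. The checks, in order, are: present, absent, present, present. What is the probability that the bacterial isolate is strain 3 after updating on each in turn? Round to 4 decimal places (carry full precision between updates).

0.8759

After 'present': normaliser = 0.1·0.5500 + 0.2·0.2000 + 0.45·0.2500; P(strain 1) ≈ 0.2651, P(strain 2) ≈ 0.1928, P(strain 3) ≈ 0.5422
After 'absent': normaliser = 0.9·0.2651 + 0.8·0.1928 + 0.55·0.5422; P(strain 1) ≈ 0.3452, P(strain 2) ≈ 0.2232, P(strain 3) ≈ 0.4316
After 'present': normaliser = 0.1·0.3452 + 0.2·0.2232 + 0.45·0.4316; P(strain 1) ≈ 0.1263, P(strain 2) ≈ 0.1633, P(strain 3) ≈ 0.7104
After 'present': normaliser = 0.1·0.1263 + 0.2·0.1633 + 0.45·0.7104; P(strain 1) ≈ 0.0346, P(strain 2) ≈ 0.0895, P(strain 3) ≈ 0.8759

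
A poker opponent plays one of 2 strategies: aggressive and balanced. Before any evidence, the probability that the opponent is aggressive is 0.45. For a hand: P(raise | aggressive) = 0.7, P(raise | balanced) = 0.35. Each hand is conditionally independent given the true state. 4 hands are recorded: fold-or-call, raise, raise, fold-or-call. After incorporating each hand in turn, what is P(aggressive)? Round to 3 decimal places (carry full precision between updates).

After 'fold-or-call': P(aggressive) = 0.3·0.4500 / (0.3·0.4500 + 0.65·0.5500) ≈ 0.2741
After 'raise': P(aggressive) = 0.7·0.2741 / (0.7·0.2741 + 0.35·0.7259) ≈ 0.4303
After 'raise': P(aggressive) = 0.7·0.4303 / (0.7·0.4303 + 0.35·0.5697) ≈ 0.6017
After 'fold-or-call': P(aggressive) = 0.3·0.6017 / (0.3·0.6017 + 0.65·0.3983) ≈ 0.4108

0.411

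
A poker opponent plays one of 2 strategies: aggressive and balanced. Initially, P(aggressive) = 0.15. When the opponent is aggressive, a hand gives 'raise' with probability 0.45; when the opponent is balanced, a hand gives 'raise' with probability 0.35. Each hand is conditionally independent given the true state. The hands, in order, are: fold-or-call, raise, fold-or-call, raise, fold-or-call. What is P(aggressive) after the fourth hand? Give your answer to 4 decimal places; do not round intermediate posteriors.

Each posterior becomes the prior for the next update.
After 'fold-or-call': P(aggressive) = 0.55·0.1500 / (0.55·0.1500 + 0.65·0.8500) ≈ 0.1299
After 'raise': P(aggressive) = 0.45·0.1299 / (0.45·0.1299 + 0.35·0.8701) ≈ 0.1611
After 'fold-or-call': P(aggressive) = 0.55·0.1611 / (0.55·0.1611 + 0.65·0.8389) ≈ 0.1397
After 'raise': P(aggressive) = 0.45·0.1397 / (0.45·0.1397 + 0.35·0.8603) ≈ 0.1728

0.1728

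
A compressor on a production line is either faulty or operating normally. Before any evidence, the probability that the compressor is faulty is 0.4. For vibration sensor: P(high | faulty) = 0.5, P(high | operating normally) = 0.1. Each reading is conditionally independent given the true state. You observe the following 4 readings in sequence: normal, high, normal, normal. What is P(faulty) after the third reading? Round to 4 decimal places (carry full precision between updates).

Each posterior becomes the prior for the next update.
After 'normal': P(faulty) = 0.5·0.4000 / (0.5·0.4000 + 0.9·0.6000) ≈ 0.2703
After 'high': P(faulty) = 0.5·0.2703 / (0.5·0.2703 + 0.1·0.7297) ≈ 0.6494
After 'normal': P(faulty) = 0.5·0.6494 / (0.5·0.6494 + 0.9·0.3506) ≈ 0.5071

0.5071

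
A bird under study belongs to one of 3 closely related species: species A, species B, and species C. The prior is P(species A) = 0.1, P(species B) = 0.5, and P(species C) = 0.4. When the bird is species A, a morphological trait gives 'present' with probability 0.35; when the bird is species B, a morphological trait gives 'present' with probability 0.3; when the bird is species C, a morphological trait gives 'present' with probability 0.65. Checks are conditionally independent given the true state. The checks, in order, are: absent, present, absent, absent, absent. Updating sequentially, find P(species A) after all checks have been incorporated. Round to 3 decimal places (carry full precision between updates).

After 'absent': normaliser = 0.65·0.1000 + 0.7·0.5000 + 0.35·0.4000; P(species A) ≈ 0.1171, P(species B) ≈ 0.6306, P(species C) ≈ 0.2523
After 'present': normaliser = 0.35·0.1171 + 0.3·0.6306 + 0.65·0.2523; P(species A) ≈ 0.1040, P(species B) ≈ 0.4800, P(species C) ≈ 0.4160
After 'absent': normaliser = 0.65·0.1040 + 0.7·0.4800 + 0.35·0.4160; P(species A) ≈ 0.1231, P(species B) ≈ 0.6118, P(species C) ≈ 0.2651
After 'absent': normaliser = 0.65·0.1231 + 0.7·0.6118 + 0.35·0.2651; P(species A) ≈ 0.1331, P(species B) ≈ 0.7125, P(species C) ≈ 0.1544
After 'absent': normaliser = 0.65·0.1331 + 0.7·0.7125 + 0.35·0.1544; P(species A) ≈ 0.1353, P(species B) ≈ 0.7801, P(species C) ≈ 0.0845

0.135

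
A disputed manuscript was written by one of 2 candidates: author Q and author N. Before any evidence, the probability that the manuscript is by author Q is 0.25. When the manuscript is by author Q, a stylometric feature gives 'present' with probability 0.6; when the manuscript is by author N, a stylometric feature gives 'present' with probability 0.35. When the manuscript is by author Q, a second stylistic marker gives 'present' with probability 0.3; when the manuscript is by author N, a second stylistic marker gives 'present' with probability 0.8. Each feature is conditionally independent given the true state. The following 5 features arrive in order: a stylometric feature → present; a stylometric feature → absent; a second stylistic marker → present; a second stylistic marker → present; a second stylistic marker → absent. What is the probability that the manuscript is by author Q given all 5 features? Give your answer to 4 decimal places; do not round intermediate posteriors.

0.1475

After a stylometric feature='present': P(author Q) = 0.6·0.2500 / (0.6·0.2500 + 0.35·0.7500) ≈ 0.3636
After a stylometric feature='absent': P(author Q) = 0.4·0.3636 / (0.4·0.3636 + 0.65·0.6364) ≈ 0.2602
After a second stylistic marker='present': P(author Q) = 0.3·0.2602 / (0.3·0.2602 + 0.8·0.7398) ≈ 0.1165
After a second stylistic marker='present': P(author Q) = 0.3·0.1165 / (0.3·0.1165 + 0.8·0.8835) ≈ 0.0471
After a second stylistic marker='absent': P(author Q) = 0.7·0.0471 / (0.7·0.0471 + 0.2·0.9529) ≈ 0.1475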